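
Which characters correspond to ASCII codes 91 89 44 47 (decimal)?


Codes (decimal): 91 89 44 47
Per-code ASCII lookup:
  91  (special character) → '['
  89  (range 65-90: uppercase, 89 - 65 = 24) → 'Y'
  44  (special character) → ','
  47  (special character) → '/'
= '[Y,/'


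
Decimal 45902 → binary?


Divide by 2 repeatedly:
45902 ÷ 2 = 22951 remainder 0
22951 ÷ 2 = 11475 remainder 1
11475 ÷ 2 = 5737 remainder 1
5737 ÷ 2 = 2868 remainder 1
2868 ÷ 2 = 1434 remainder 0
1434 ÷ 2 = 717 remainder 0
717 ÷ 2 = 358 remainder 1
358 ÷ 2 = 179 remainder 0
179 ÷ 2 = 89 remainder 1
89 ÷ 2 = 44 remainder 1
44 ÷ 2 = 22 remainder 0
22 ÷ 2 = 11 remainder 0
11 ÷ 2 = 5 remainder 1
5 ÷ 2 = 2 remainder 1
2 ÷ 2 = 1 remainder 0
1 ÷ 2 = 0 remainder 1
Reading remainders bottom-up:
= 1011001101001110


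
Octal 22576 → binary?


Each octal digit → 3 binary bits:
  2 = 010
  2 = 010
  5 = 101
  7 = 111
  6 = 110
Concatenate: 010 010 101 111 110
= 010010101111110


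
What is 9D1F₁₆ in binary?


Each hex digit → 4 binary bits:
  9 = 1001
  D = 1101
  1 = 0001
  F = 1111
Concatenate: 1001 1101 0001 1111
= 1001110100011111


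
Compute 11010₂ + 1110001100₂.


Align and add column by column (LSB to MSB, carry propagating):
  00000011010
+ 01110001100
  -----------
  col 0: 0 + 0 + 0 (carry in) = 0 → bit 0, carry out 0
  col 1: 1 + 0 + 0 (carry in) = 1 → bit 1, carry out 0
  col 2: 0 + 1 + 0 (carry in) = 1 → bit 1, carry out 0
  col 3: 1 + 1 + 0 (carry in) = 2 → bit 0, carry out 1
  col 4: 1 + 0 + 1 (carry in) = 2 → bit 0, carry out 1
  col 5: 0 + 0 + 1 (carry in) = 1 → bit 1, carry out 0
  col 6: 0 + 0 + 0 (carry in) = 0 → bit 0, carry out 0
  col 7: 0 + 1 + 0 (carry in) = 1 → bit 1, carry out 0
  col 8: 0 + 1 + 0 (carry in) = 1 → bit 1, carry out 0
  col 9: 0 + 1 + 0 (carry in) = 1 → bit 1, carry out 0
  col 10: 0 + 0 + 0 (carry in) = 0 → bit 0, carry out 0
Reading bits MSB→LSB: 01110100110
Strip leading zeros: 1110100110
= 1110100110


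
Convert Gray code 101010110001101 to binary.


Gray code: 101010110001101
MSB stays the same: 1
Each subsequent bit = prev_binary XOR current_gray:
  B[1] = 1 XOR 0 = 1
  B[2] = 1 XOR 1 = 0
  B[3] = 0 XOR 0 = 0
  B[4] = 0 XOR 1 = 1
  B[5] = 1 XOR 0 = 1
  B[6] = 1 XOR 1 = 0
  B[7] = 0 XOR 1 = 1
  B[8] = 1 XOR 0 = 1
  B[9] = 1 XOR 0 = 1
  B[10] = 1 XOR 0 = 1
  B[11] = 1 XOR 1 = 0
  B[12] = 0 XOR 1 = 1
  B[13] = 1 XOR 0 = 1
  B[14] = 1 XOR 1 = 0
= 110011011110110 (26358 decimal)


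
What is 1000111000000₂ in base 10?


Positional values:
Bit 6: 1 × 2^6 = 64
Bit 7: 1 × 2^7 = 128
Bit 8: 1 × 2^8 = 256
Bit 12: 1 × 2^12 = 4096
Sum = 64 + 128 + 256 + 4096
= 4544


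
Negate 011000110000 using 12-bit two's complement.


Original: 011000110000
Step 1 - Invert all bits: 100111001111
Step 2 - Add 1: 100111001111 + 1
= 100111010000 (represents -1584)


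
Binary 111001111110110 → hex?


Group into 4-bit nibbles: 0111001111110110
  0111 = 7
  0011 = 3
  1111 = F
  0110 = 6
= 0x73F6


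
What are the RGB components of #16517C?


Hex: #16517C
R = 16₁₆ = 22
G = 51₁₆ = 81
B = 7C₁₆ = 124
= RGB(22, 81, 124)


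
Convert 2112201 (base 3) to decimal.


Positional values (base 3):
  1 × 3^0 = 1 × 1 = 1
  0 × 3^1 = 0 × 3 = 0
  2 × 3^2 = 2 × 9 = 18
  2 × 3^3 = 2 × 27 = 54
  1 × 3^4 = 1 × 81 = 81
  1 × 3^5 = 1 × 243 = 243
  2 × 3^6 = 2 × 729 = 1458
Sum = 1 + 0 + 18 + 54 + 81 + 243 + 1458
= 1855


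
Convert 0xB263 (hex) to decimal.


Positional values:
Position 0: 3 × 16^0 = 3 × 1 = 3
Position 1: 6 × 16^1 = 6 × 16 = 96
Position 2: 2 × 16^2 = 2 × 256 = 512
Position 3: B × 16^3 = 11 × 4096 = 45056
Sum = 3 + 96 + 512 + 45056
= 45667


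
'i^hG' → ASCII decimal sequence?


String: 'i^hG'  (4 characters)
Per-character ASCII lookup:
  'i': lowercase starts at 97: 'i' = 97 + 8 = 105
  '^': special character: '^' = 94
  'h': lowercase starts at 97: 'h' = 97 + 7 = 104
  'G': uppercase starts at 65: 'G' = 65 + 6 = 71
= 105 94 104 71


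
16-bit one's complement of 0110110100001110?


Original: 0110110100001110
Invert all bits:
  bit 0: 0 → 1
  bit 1: 1 → 0
  bit 2: 1 → 0
  bit 3: 0 → 1
  bit 4: 1 → 0
  bit 5: 1 → 0
  bit 6: 0 → 1
  bit 7: 1 → 0
  bit 8: 0 → 1
  bit 9: 0 → 1
  bit 10: 0 → 1
  bit 11: 0 → 1
  bit 12: 1 → 0
  bit 13: 1 → 0
  bit 14: 1 → 0
  bit 15: 0 → 1
= 1001001011110001


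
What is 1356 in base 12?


Divide by 12 repeatedly:
1356 ÷ 12 = 113 remainder 0
113 ÷ 12 = 9 remainder 5
9 ÷ 12 = 0 remainder 9
Reading remainders bottom-up:
= 950


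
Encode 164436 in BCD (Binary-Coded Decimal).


Each digit → 4-bit binary:
  1 → 0001
  6 → 0110
  4 → 0100
  4 → 0100
  3 → 0011
  6 → 0110
= 0001 0110 0100 0100 0011 0110


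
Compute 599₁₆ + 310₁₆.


Align and add column by column (LSB to MSB, each column mod 16 with carry):
  0599
+ 0310
  ----
  col 0: 9(9) + 0(0) + 0 (carry in) = 9 → 9(9), carry out 0
  col 1: 9(9) + 1(1) + 0 (carry in) = 10 → A(10), carry out 0
  col 2: 5(5) + 3(3) + 0 (carry in) = 8 → 8(8), carry out 0
  col 3: 0(0) + 0(0) + 0 (carry in) = 0 → 0(0), carry out 0
Reading digits MSB→LSB: 08A9
Strip leading zeros: 8A9
= 0x8A9


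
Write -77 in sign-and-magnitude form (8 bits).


Sign bit: 1 (negative)
Magnitude: 77 = 1001101
= 11001101


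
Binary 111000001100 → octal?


Group into 3-bit groups: 111000001100
  111 = 7
  000 = 0
  001 = 1
  100 = 4
= 0o7014


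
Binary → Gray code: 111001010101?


Binary: 111001010101
Gray code: G = B XOR (B >> 1)
B >> 1 = 011100101010
111001010101 XOR 011100101010:
  1 XOR 0 = 1
  1 XOR 1 = 0
  1 XOR 1 = 0
  0 XOR 1 = 1
  0 XOR 0 = 0
  1 XOR 0 = 1
  0 XOR 1 = 1
  1 XOR 0 = 1
  0 XOR 1 = 1
  1 XOR 0 = 1
  0 XOR 1 = 1
  1 XOR 0 = 1
= 100101111111


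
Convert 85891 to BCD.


Each digit → 4-bit binary:
  8 → 1000
  5 → 0101
  8 → 1000
  9 → 1001
  1 → 0001
= 1000 0101 1000 1001 0001


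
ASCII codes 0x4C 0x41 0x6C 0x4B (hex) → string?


Codes (hex): 0x4C 0x41 0x6C 0x4B
Per-code ASCII lookup:
  0x4C = 76  (range 65-90: uppercase, 76 - 65 = 11) → 'L'
  0x41 = 65  (range 65-90: uppercase, 65 - 65 = 0) → 'A'
  0x6C = 108  (range 97-122: lowercase, 108 - 97 = 11) → 'l'
  0x4B = 75  (range 65-90: uppercase, 75 - 65 = 10) → 'K'
= 'LAlK'


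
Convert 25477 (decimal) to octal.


Divide by 8 repeatedly:
25477 ÷ 8 = 3184 remainder 5
3184 ÷ 8 = 398 remainder 0
398 ÷ 8 = 49 remainder 6
49 ÷ 8 = 6 remainder 1
6 ÷ 8 = 0 remainder 6
Reading remainders bottom-up:
= 0o61605


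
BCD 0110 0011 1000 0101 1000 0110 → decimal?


Each 4-bit group → digit:
  0110 → 6
  0011 → 3
  1000 → 8
  0101 → 5
  1000 → 8
  0110 → 6
= 638586


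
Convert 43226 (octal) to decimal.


Positional values:
Position 0: 6 × 8^0 = 6
Position 1: 2 × 8^1 = 16
Position 2: 2 × 8^2 = 128
Position 3: 3 × 8^3 = 1536
Position 4: 4 × 8^4 = 16384
Sum = 6 + 16 + 128 + 1536 + 16384
= 18070


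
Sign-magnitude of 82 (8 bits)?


Sign bit: 0 (positive)
Magnitude: 82 = 1010010
= 01010010


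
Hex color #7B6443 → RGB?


Hex: #7B6443
R = 7B₁₆ = 123
G = 64₁₆ = 100
B = 43₁₆ = 67
= RGB(123, 100, 67)


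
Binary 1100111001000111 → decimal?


Positional values:
Bit 0: 1 × 2^0 = 1
Bit 1: 1 × 2^1 = 2
Bit 2: 1 × 2^2 = 4
Bit 6: 1 × 2^6 = 64
Bit 9: 1 × 2^9 = 512
Bit 10: 1 × 2^10 = 1024
Bit 11: 1 × 2^11 = 2048
Bit 14: 1 × 2^14 = 16384
Bit 15: 1 × 2^15 = 32768
Sum = 1 + 2 + 4 + 64 + 512 + 1024 + 2048 + 16384 + 32768
= 52807


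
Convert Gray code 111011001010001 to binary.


Gray code: 111011001010001
MSB stays the same: 1
Each subsequent bit = prev_binary XOR current_gray:
  B[1] = 1 XOR 1 = 0
  B[2] = 0 XOR 1 = 1
  B[3] = 1 XOR 0 = 1
  B[4] = 1 XOR 1 = 0
  B[5] = 0 XOR 1 = 1
  B[6] = 1 XOR 0 = 1
  B[7] = 1 XOR 0 = 1
  B[8] = 1 XOR 1 = 0
  B[9] = 0 XOR 0 = 0
  B[10] = 0 XOR 1 = 1
  B[11] = 1 XOR 0 = 1
  B[12] = 1 XOR 0 = 1
  B[13] = 1 XOR 0 = 1
  B[14] = 1 XOR 1 = 0
= 101101110011110 (23454 decimal)


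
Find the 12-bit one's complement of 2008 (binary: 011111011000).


Original: 011111011000
Invert all bits:
  bit 0: 0 → 1
  bit 1: 1 → 0
  bit 2: 1 → 0
  bit 3: 1 → 0
  bit 4: 1 → 0
  bit 5: 1 → 0
  bit 6: 0 → 1
  bit 7: 1 → 0
  bit 8: 1 → 0
  bit 9: 0 → 1
  bit 10: 0 → 1
  bit 11: 0 → 1
= 100000100111


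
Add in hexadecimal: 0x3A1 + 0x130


Align and add column by column (LSB to MSB, each column mod 16 with carry):
  03A1
+ 0130
  ----
  col 0: 1(1) + 0(0) + 0 (carry in) = 1 → 1(1), carry out 0
  col 1: A(10) + 3(3) + 0 (carry in) = 13 → D(13), carry out 0
  col 2: 3(3) + 1(1) + 0 (carry in) = 4 → 4(4), carry out 0
  col 3: 0(0) + 0(0) + 0 (carry in) = 0 → 0(0), carry out 0
Reading digits MSB→LSB: 04D1
Strip leading zeros: 4D1
= 0x4D1


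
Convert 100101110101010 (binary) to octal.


Group into 3-bit groups: 100101110101010
  100 = 4
  101 = 5
  110 = 6
  101 = 5
  010 = 2
= 0o45652


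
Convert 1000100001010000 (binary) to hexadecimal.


Group into 4-bit nibbles: 1000100001010000
  1000 = 8
  1000 = 8
  0101 = 5
  0000 = 0
= 0x8850


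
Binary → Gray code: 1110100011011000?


Binary: 1110100011011000
Gray code: G = B XOR (B >> 1)
B >> 1 = 0111010001101100
1110100011011000 XOR 0111010001101100:
  1 XOR 0 = 1
  1 XOR 1 = 0
  1 XOR 1 = 0
  0 XOR 1 = 1
  1 XOR 0 = 1
  0 XOR 1 = 1
  0 XOR 0 = 0
  0 XOR 0 = 0
  1 XOR 0 = 1
  1 XOR 1 = 0
  0 XOR 1 = 1
  1 XOR 0 = 1
  1 XOR 1 = 0
  0 XOR 1 = 1
  0 XOR 0 = 0
  0 XOR 0 = 0
= 1001110010110100


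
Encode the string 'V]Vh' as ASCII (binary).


String: 'V]Vh'  (4 characters)
Per-character ASCII lookup:
  'V': uppercase starts at 65: 'V' = 65 + 21 = 86 → 1010110
  ']': special character: ']' = 93 → 1011101
  'V': uppercase starts at 65: 'V' = 65 + 21 = 86 → 1010110
  'h': lowercase starts at 97: 'h' = 97 + 7 = 104 → 1101000
= 1010110 1011101 1010110 1101000


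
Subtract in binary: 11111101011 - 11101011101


Align and subtract column by column (LSB to MSB, borrowing when needed):
  11111101011
- 11101011101
  -----------
  col 0: (1 - 0 borrow-in) - 1 → 1 - 1 = 0, borrow out 0
  col 1: (1 - 0 borrow-in) - 0 → 1 - 0 = 1, borrow out 0
  col 2: (0 - 0 borrow-in) - 1 → borrow from next column: (0+2) - 1 = 1, borrow out 1
  col 3: (1 - 1 borrow-in) - 1 → borrow from next column: (0+2) - 1 = 1, borrow out 1
  col 4: (0 - 1 borrow-in) - 1 → borrow from next column: (-1+2) - 1 = 0, borrow out 1
  col 5: (1 - 1 borrow-in) - 0 → 0 - 0 = 0, borrow out 0
  col 6: (1 - 0 borrow-in) - 1 → 1 - 1 = 0, borrow out 0
  col 7: (1 - 0 borrow-in) - 0 → 1 - 0 = 1, borrow out 0
  col 8: (1 - 0 borrow-in) - 1 → 1 - 1 = 0, borrow out 0
  col 9: (1 - 0 borrow-in) - 1 → 1 - 1 = 0, borrow out 0
  col 10: (1 - 0 borrow-in) - 1 → 1 - 1 = 0, borrow out 0
Reading bits MSB→LSB: 00010001110
Strip leading zeros: 10001110
= 10001110


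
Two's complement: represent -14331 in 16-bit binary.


Original: 0011011111111011
Step 1 - Invert all bits: 1100100000000100
Step 2 - Add 1: 1100100000000100 + 1
= 1100100000000101 (represents -14331)


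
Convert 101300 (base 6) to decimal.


Positional values (base 6):
  0 × 6^0 = 0 × 1 = 0
  0 × 6^1 = 0 × 6 = 0
  3 × 6^2 = 3 × 36 = 108
  1 × 6^3 = 1 × 216 = 216
  0 × 6^4 = 0 × 1296 = 0
  1 × 6^5 = 1 × 7776 = 7776
Sum = 0 + 0 + 108 + 216 + 0 + 7776
= 8100


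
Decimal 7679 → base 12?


Divide by 12 repeatedly:
7679 ÷ 12 = 639 remainder 11
639 ÷ 12 = 53 remainder 3
53 ÷ 12 = 4 remainder 5
4 ÷ 12 = 0 remainder 4
Reading remainders bottom-up:
= 453B


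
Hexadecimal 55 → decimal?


Positional values:
Position 0: 5 × 16^0 = 5 × 1 = 5
Position 1: 5 × 16^1 = 5 × 16 = 80
Sum = 5 + 80
= 85


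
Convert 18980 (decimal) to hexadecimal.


Divide by 16 repeatedly:
18980 ÷ 16 = 1186 remainder 4 (4)
1186 ÷ 16 = 74 remainder 2 (2)
74 ÷ 16 = 4 remainder 10 (A)
4 ÷ 16 = 0 remainder 4 (4)
Reading remainders bottom-up:
= 0x4A24


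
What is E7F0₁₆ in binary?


Each hex digit → 4 binary bits:
  E = 1110
  7 = 0111
  F = 1111
  0 = 0000
Concatenate: 1110 0111 1111 0000
= 1110011111110000


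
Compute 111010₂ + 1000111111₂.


Align and add column by column (LSB to MSB, carry propagating):
  00000111010
+ 01000111111
  -----------
  col 0: 0 + 1 + 0 (carry in) = 1 → bit 1, carry out 0
  col 1: 1 + 1 + 0 (carry in) = 2 → bit 0, carry out 1
  col 2: 0 + 1 + 1 (carry in) = 2 → bit 0, carry out 1
  col 3: 1 + 1 + 1 (carry in) = 3 → bit 1, carry out 1
  col 4: 1 + 1 + 1 (carry in) = 3 → bit 1, carry out 1
  col 5: 1 + 1 + 1 (carry in) = 3 → bit 1, carry out 1
  col 6: 0 + 0 + 1 (carry in) = 1 → bit 1, carry out 0
  col 7: 0 + 0 + 0 (carry in) = 0 → bit 0, carry out 0
  col 8: 0 + 0 + 0 (carry in) = 0 → bit 0, carry out 0
  col 9: 0 + 1 + 0 (carry in) = 1 → bit 1, carry out 0
  col 10: 0 + 0 + 0 (carry in) = 0 → bit 0, carry out 0
Reading bits MSB→LSB: 01001111001
Strip leading zeros: 1001111001
= 1001111001


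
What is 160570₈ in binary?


Each octal digit → 3 binary bits:
  1 = 001
  6 = 110
  0 = 000
  5 = 101
  7 = 111
  0 = 000
Concatenate: 001 110 000 101 111 000
= 001110000101111000


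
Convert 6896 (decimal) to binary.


Divide by 2 repeatedly:
6896 ÷ 2 = 3448 remainder 0
3448 ÷ 2 = 1724 remainder 0
1724 ÷ 2 = 862 remainder 0
862 ÷ 2 = 431 remainder 0
431 ÷ 2 = 215 remainder 1
215 ÷ 2 = 107 remainder 1
107 ÷ 2 = 53 remainder 1
53 ÷ 2 = 26 remainder 1
26 ÷ 2 = 13 remainder 0
13 ÷ 2 = 6 remainder 1
6 ÷ 2 = 3 remainder 0
3 ÷ 2 = 1 remainder 1
1 ÷ 2 = 0 remainder 1
Reading remainders bottom-up:
= 1101011110000


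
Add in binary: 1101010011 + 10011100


Align and add column by column (LSB to MSB, carry propagating):
  01101010011
+ 00010011100
  -----------
  col 0: 1 + 0 + 0 (carry in) = 1 → bit 1, carry out 0
  col 1: 1 + 0 + 0 (carry in) = 1 → bit 1, carry out 0
  col 2: 0 + 1 + 0 (carry in) = 1 → bit 1, carry out 0
  col 3: 0 + 1 + 0 (carry in) = 1 → bit 1, carry out 0
  col 4: 1 + 1 + 0 (carry in) = 2 → bit 0, carry out 1
  col 5: 0 + 0 + 1 (carry in) = 1 → bit 1, carry out 0
  col 6: 1 + 0 + 0 (carry in) = 1 → bit 1, carry out 0
  col 7: 0 + 1 + 0 (carry in) = 1 → bit 1, carry out 0
  col 8: 1 + 0 + 0 (carry in) = 1 → bit 1, carry out 0
  col 9: 1 + 0 + 0 (carry in) = 1 → bit 1, carry out 0
  col 10: 0 + 0 + 0 (carry in) = 0 → bit 0, carry out 0
Reading bits MSB→LSB: 01111101111
Strip leading zeros: 1111101111
= 1111101111


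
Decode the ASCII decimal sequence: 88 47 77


Codes (decimal): 88 47 77
Per-code ASCII lookup:
  88  (range 65-90: uppercase, 88 - 65 = 23) → 'X'
  47  (special character) → '/'
  77  (range 65-90: uppercase, 77 - 65 = 12) → 'M'
= 'X/M'


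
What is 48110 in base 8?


Divide by 8 repeatedly:
48110 ÷ 8 = 6013 remainder 6
6013 ÷ 8 = 751 remainder 5
751 ÷ 8 = 93 remainder 7
93 ÷ 8 = 11 remainder 5
11 ÷ 8 = 1 remainder 3
1 ÷ 8 = 0 remainder 1
Reading remainders bottom-up:
= 0o135756


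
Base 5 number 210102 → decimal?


Positional values (base 5):
  2 × 5^0 = 2 × 1 = 2
  0 × 5^1 = 0 × 5 = 0
  1 × 5^2 = 1 × 25 = 25
  0 × 5^3 = 0 × 125 = 0
  1 × 5^4 = 1 × 625 = 625
  2 × 5^5 = 2 × 3125 = 6250
Sum = 2 + 0 + 25 + 0 + 625 + 6250
= 6902


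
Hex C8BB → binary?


Each hex digit → 4 binary bits:
  C = 1100
  8 = 1000
  B = 1011
  B = 1011
Concatenate: 1100 1000 1011 1011
= 1100100010111011


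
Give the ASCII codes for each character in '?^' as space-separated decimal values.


String: '?^'  (2 characters)
Per-character ASCII lookup:
  '?': special character: '?' = 63
  '^': special character: '^' = 94
= 63 94


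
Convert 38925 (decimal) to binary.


Divide by 2 repeatedly:
38925 ÷ 2 = 19462 remainder 1
19462 ÷ 2 = 9731 remainder 0
9731 ÷ 2 = 4865 remainder 1
4865 ÷ 2 = 2432 remainder 1
2432 ÷ 2 = 1216 remainder 0
1216 ÷ 2 = 608 remainder 0
608 ÷ 2 = 304 remainder 0
304 ÷ 2 = 152 remainder 0
152 ÷ 2 = 76 remainder 0
76 ÷ 2 = 38 remainder 0
38 ÷ 2 = 19 remainder 0
19 ÷ 2 = 9 remainder 1
9 ÷ 2 = 4 remainder 1
4 ÷ 2 = 2 remainder 0
2 ÷ 2 = 1 remainder 0
1 ÷ 2 = 0 remainder 1
Reading remainders bottom-up:
= 1001100000001101


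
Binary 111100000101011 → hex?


Group into 4-bit nibbles: 0111100000101011
  0111 = 7
  1000 = 8
  0010 = 2
  1011 = B
= 0x782B


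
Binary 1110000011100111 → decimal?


Positional values:
Bit 0: 1 × 2^0 = 1
Bit 1: 1 × 2^1 = 2
Bit 2: 1 × 2^2 = 4
Bit 5: 1 × 2^5 = 32
Bit 6: 1 × 2^6 = 64
Bit 7: 1 × 2^7 = 128
Bit 13: 1 × 2^13 = 8192
Bit 14: 1 × 2^14 = 16384
Bit 15: 1 × 2^15 = 32768
Sum = 1 + 2 + 4 + 32 + 64 + 128 + 8192 + 16384 + 32768
= 57575


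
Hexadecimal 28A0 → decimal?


Positional values:
Position 0: 0 × 16^0 = 0 × 1 = 0
Position 1: A × 16^1 = 10 × 16 = 160
Position 2: 8 × 16^2 = 8 × 256 = 2048
Position 3: 2 × 16^3 = 2 × 4096 = 8192
Sum = 0 + 160 + 2048 + 8192
= 10400


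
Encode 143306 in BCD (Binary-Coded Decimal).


Each digit → 4-bit binary:
  1 → 0001
  4 → 0100
  3 → 0011
  3 → 0011
  0 → 0000
  6 → 0110
= 0001 0100 0011 0011 0000 0110


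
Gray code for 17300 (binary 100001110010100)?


Binary: 100001110010100
Gray code: G = B XOR (B >> 1)
B >> 1 = 010000111001010
100001110010100 XOR 010000111001010:
  1 XOR 0 = 1
  0 XOR 1 = 1
  0 XOR 0 = 0
  0 XOR 0 = 0
  0 XOR 0 = 0
  1 XOR 0 = 1
  1 XOR 1 = 0
  1 XOR 1 = 0
  0 XOR 1 = 1
  0 XOR 0 = 0
  1 XOR 0 = 1
  0 XOR 1 = 1
  1 XOR 0 = 1
  0 XOR 1 = 1
  0 XOR 0 = 0
= 110001001011110


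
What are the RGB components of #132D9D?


Hex: #132D9D
R = 13₁₆ = 19
G = 2D₁₆ = 45
B = 9D₁₆ = 157
= RGB(19, 45, 157)


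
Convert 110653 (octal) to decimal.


Positional values:
Position 0: 3 × 8^0 = 3
Position 1: 5 × 8^1 = 40
Position 2: 6 × 8^2 = 384
Position 3: 0 × 8^3 = 0
Position 4: 1 × 8^4 = 4096
Position 5: 1 × 8^5 = 32768
Sum = 3 + 40 + 384 + 0 + 4096 + 32768
= 37291


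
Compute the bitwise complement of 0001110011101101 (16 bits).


Original: 0001110011101101
Invert all bits:
  bit 0: 0 → 1
  bit 1: 0 → 1
  bit 2: 0 → 1
  bit 3: 1 → 0
  bit 4: 1 → 0
  bit 5: 1 → 0
  bit 6: 0 → 1
  bit 7: 0 → 1
  bit 8: 1 → 0
  bit 9: 1 → 0
  bit 10: 1 → 0
  bit 11: 0 → 1
  bit 12: 1 → 0
  bit 13: 1 → 0
  bit 14: 0 → 1
  bit 15: 1 → 0
= 1110001100010010


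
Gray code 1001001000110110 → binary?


Gray code: 1001001000110110
MSB stays the same: 1
Each subsequent bit = prev_binary XOR current_gray:
  B[1] = 1 XOR 0 = 1
  B[2] = 1 XOR 0 = 1
  B[3] = 1 XOR 1 = 0
  B[4] = 0 XOR 0 = 0
  B[5] = 0 XOR 0 = 0
  B[6] = 0 XOR 1 = 1
  B[7] = 1 XOR 0 = 1
  B[8] = 1 XOR 0 = 1
  B[9] = 1 XOR 0 = 1
  B[10] = 1 XOR 1 = 0
  B[11] = 0 XOR 1 = 1
  B[12] = 1 XOR 0 = 1
  B[13] = 1 XOR 1 = 0
  B[14] = 0 XOR 1 = 1
  B[15] = 1 XOR 0 = 1
= 1110001111011011 (58331 decimal)


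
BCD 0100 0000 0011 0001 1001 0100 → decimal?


Each 4-bit group → digit:
  0100 → 4
  0000 → 0
  0011 → 3
  0001 → 1
  1001 → 9
  0100 → 4
= 403194


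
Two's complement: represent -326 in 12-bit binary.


Original: 000101000110
Step 1 - Invert all bits: 111010111001
Step 2 - Add 1: 111010111001 + 1
= 111010111010 (represents -326)


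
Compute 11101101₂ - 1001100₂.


Align and subtract column by column (LSB to MSB, borrowing when needed):
  11101101
- 01001100
  --------
  col 0: (1 - 0 borrow-in) - 0 → 1 - 0 = 1, borrow out 0
  col 1: (0 - 0 borrow-in) - 0 → 0 - 0 = 0, borrow out 0
  col 2: (1 - 0 borrow-in) - 1 → 1 - 1 = 0, borrow out 0
  col 3: (1 - 0 borrow-in) - 1 → 1 - 1 = 0, borrow out 0
  col 4: (0 - 0 borrow-in) - 0 → 0 - 0 = 0, borrow out 0
  col 5: (1 - 0 borrow-in) - 0 → 1 - 0 = 1, borrow out 0
  col 6: (1 - 0 borrow-in) - 1 → 1 - 1 = 0, borrow out 0
  col 7: (1 - 0 borrow-in) - 0 → 1 - 0 = 1, borrow out 0
Reading bits MSB→LSB: 10100001
Strip leading zeros: 10100001
= 10100001


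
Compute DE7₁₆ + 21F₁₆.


Align and add column by column (LSB to MSB, each column mod 16 with carry):
  0DE7
+ 021F
  ----
  col 0: 7(7) + F(15) + 0 (carry in) = 22 → 6(6), carry out 1
  col 1: E(14) + 1(1) + 1 (carry in) = 16 → 0(0), carry out 1
  col 2: D(13) + 2(2) + 1 (carry in) = 16 → 0(0), carry out 1
  col 3: 0(0) + 0(0) + 1 (carry in) = 1 → 1(1), carry out 0
Reading digits MSB→LSB: 1006
Strip leading zeros: 1006
= 0x1006


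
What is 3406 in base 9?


Divide by 9 repeatedly:
3406 ÷ 9 = 378 remainder 4
378 ÷ 9 = 42 remainder 0
42 ÷ 9 = 4 remainder 6
4 ÷ 9 = 0 remainder 4
Reading remainders bottom-up:
= 4604


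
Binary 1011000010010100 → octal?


Group into 3-bit groups: 001011000010010100
  001 = 1
  011 = 3
  000 = 0
  010 = 2
  010 = 2
  100 = 4
= 0o130224


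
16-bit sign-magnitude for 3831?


Sign bit: 0 (positive)
Magnitude: 3831 = 000111011110111
= 0000111011110111


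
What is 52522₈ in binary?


Each octal digit → 3 binary bits:
  5 = 101
  2 = 010
  5 = 101
  2 = 010
  2 = 010
Concatenate: 101 010 101 010 010
= 101010101010010


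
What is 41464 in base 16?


Divide by 16 repeatedly:
41464 ÷ 16 = 2591 remainder 8 (8)
2591 ÷ 16 = 161 remainder 15 (F)
161 ÷ 16 = 10 remainder 1 (1)
10 ÷ 16 = 0 remainder 10 (A)
Reading remainders bottom-up:
= 0xA1F8


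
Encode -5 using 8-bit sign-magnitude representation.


Sign bit: 1 (negative)
Magnitude: 5 = 0000101
= 10000101


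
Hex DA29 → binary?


Each hex digit → 4 binary bits:
  D = 1101
  A = 1010
  2 = 0010
  9 = 1001
Concatenate: 1101 1010 0010 1001
= 1101101000101001


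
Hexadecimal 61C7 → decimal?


Positional values:
Position 0: 7 × 16^0 = 7 × 1 = 7
Position 1: C × 16^1 = 12 × 16 = 192
Position 2: 1 × 16^2 = 1 × 256 = 256
Position 3: 6 × 16^3 = 6 × 4096 = 24576
Sum = 7 + 192 + 256 + 24576
= 25031


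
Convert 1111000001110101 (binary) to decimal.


Positional values:
Bit 0: 1 × 2^0 = 1
Bit 2: 1 × 2^2 = 4
Bit 4: 1 × 2^4 = 16
Bit 5: 1 × 2^5 = 32
Bit 6: 1 × 2^6 = 64
Bit 12: 1 × 2^12 = 4096
Bit 13: 1 × 2^13 = 8192
Bit 14: 1 × 2^14 = 16384
Bit 15: 1 × 2^15 = 32768
Sum = 1 + 4 + 16 + 32 + 64 + 4096 + 8192 + 16384 + 32768
= 61557


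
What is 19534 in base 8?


Divide by 8 repeatedly:
19534 ÷ 8 = 2441 remainder 6
2441 ÷ 8 = 305 remainder 1
305 ÷ 8 = 38 remainder 1
38 ÷ 8 = 4 remainder 6
4 ÷ 8 = 0 remainder 4
Reading remainders bottom-up:
= 0o46116


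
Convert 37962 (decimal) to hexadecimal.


Divide by 16 repeatedly:
37962 ÷ 16 = 2372 remainder 10 (A)
2372 ÷ 16 = 148 remainder 4 (4)
148 ÷ 16 = 9 remainder 4 (4)
9 ÷ 16 = 0 remainder 9 (9)
Reading remainders bottom-up:
= 0x944A


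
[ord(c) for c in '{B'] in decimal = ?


String: '{B'  (2 characters)
Per-character ASCII lookup:
  '{': special character: '{' = 123
  'B': uppercase starts at 65: 'B' = 65 + 1 = 66
= 123 66


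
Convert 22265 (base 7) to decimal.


Positional values (base 7):
  5 × 7^0 = 5 × 1 = 5
  6 × 7^1 = 6 × 7 = 42
  2 × 7^2 = 2 × 49 = 98
  2 × 7^3 = 2 × 343 = 686
  2 × 7^4 = 2 × 2401 = 4802
Sum = 5 + 42 + 98 + 686 + 4802
= 5633


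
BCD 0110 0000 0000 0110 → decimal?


Each 4-bit group → digit:
  0110 → 6
  0000 → 0
  0000 → 0
  0110 → 6
= 6006


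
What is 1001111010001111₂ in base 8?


Group into 3-bit groups: 001001111010001111
  001 = 1
  001 = 1
  111 = 7
  010 = 2
  001 = 1
  111 = 7
= 0o117217


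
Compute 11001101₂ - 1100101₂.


Align and subtract column by column (LSB to MSB, borrowing when needed):
  11001101
- 01100101
  --------
  col 0: (1 - 0 borrow-in) - 1 → 1 - 1 = 0, borrow out 0
  col 1: (0 - 0 borrow-in) - 0 → 0 - 0 = 0, borrow out 0
  col 2: (1 - 0 borrow-in) - 1 → 1 - 1 = 0, borrow out 0
  col 3: (1 - 0 borrow-in) - 0 → 1 - 0 = 1, borrow out 0
  col 4: (0 - 0 borrow-in) - 0 → 0 - 0 = 0, borrow out 0
  col 5: (0 - 0 borrow-in) - 1 → borrow from next column: (0+2) - 1 = 1, borrow out 1
  col 6: (1 - 1 borrow-in) - 1 → borrow from next column: (0+2) - 1 = 1, borrow out 1
  col 7: (1 - 1 borrow-in) - 0 → 0 - 0 = 0, borrow out 0
Reading bits MSB→LSB: 01101000
Strip leading zeros: 1101000
= 1101000


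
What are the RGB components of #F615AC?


Hex: #F615AC
R = F6₁₆ = 246
G = 15₁₆ = 21
B = AC₁₆ = 172
= RGB(246, 21, 172)


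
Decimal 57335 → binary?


Divide by 2 repeatedly:
57335 ÷ 2 = 28667 remainder 1
28667 ÷ 2 = 14333 remainder 1
14333 ÷ 2 = 7166 remainder 1
7166 ÷ 2 = 3583 remainder 0
3583 ÷ 2 = 1791 remainder 1
1791 ÷ 2 = 895 remainder 1
895 ÷ 2 = 447 remainder 1
447 ÷ 2 = 223 remainder 1
223 ÷ 2 = 111 remainder 1
111 ÷ 2 = 55 remainder 1
55 ÷ 2 = 27 remainder 1
27 ÷ 2 = 13 remainder 1
13 ÷ 2 = 6 remainder 1
6 ÷ 2 = 3 remainder 0
3 ÷ 2 = 1 remainder 1
1 ÷ 2 = 0 remainder 1
Reading remainders bottom-up:
= 1101111111110111


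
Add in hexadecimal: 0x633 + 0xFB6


Align and add column by column (LSB to MSB, each column mod 16 with carry):
  0633
+ 0FB6
  ----
  col 0: 3(3) + 6(6) + 0 (carry in) = 9 → 9(9), carry out 0
  col 1: 3(3) + B(11) + 0 (carry in) = 14 → E(14), carry out 0
  col 2: 6(6) + F(15) + 0 (carry in) = 21 → 5(5), carry out 1
  col 3: 0(0) + 0(0) + 1 (carry in) = 1 → 1(1), carry out 0
Reading digits MSB→LSB: 15E9
Strip leading zeros: 15E9
= 0x15E9


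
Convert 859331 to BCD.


Each digit → 4-bit binary:
  8 → 1000
  5 → 0101
  9 → 1001
  3 → 0011
  3 → 0011
  1 → 0001
= 1000 0101 1001 0011 0011 0001


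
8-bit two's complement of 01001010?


Original: 01001010
Step 1 - Invert all bits: 10110101
Step 2 - Add 1: 10110101 + 1
= 10110110 (represents -74)


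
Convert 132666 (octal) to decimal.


Positional values:
Position 0: 6 × 8^0 = 6
Position 1: 6 × 8^1 = 48
Position 2: 6 × 8^2 = 384
Position 3: 2 × 8^3 = 1024
Position 4: 3 × 8^4 = 12288
Position 5: 1 × 8^5 = 32768
Sum = 6 + 48 + 384 + 1024 + 12288 + 32768
= 46518


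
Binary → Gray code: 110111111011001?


Binary: 110111111011001
Gray code: G = B XOR (B >> 1)
B >> 1 = 011011111101100
110111111011001 XOR 011011111101100:
  1 XOR 0 = 1
  1 XOR 1 = 0
  0 XOR 1 = 1
  1 XOR 0 = 1
  1 XOR 1 = 0
  1 XOR 1 = 0
  1 XOR 1 = 0
  1 XOR 1 = 0
  1 XOR 1 = 0
  0 XOR 1 = 1
  1 XOR 0 = 1
  1 XOR 1 = 0
  0 XOR 1 = 1
  0 XOR 0 = 0
  1 XOR 0 = 1
= 101100000110101


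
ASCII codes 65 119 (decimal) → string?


Codes (decimal): 65 119
Per-code ASCII lookup:
  65  (range 65-90: uppercase, 65 - 65 = 0) → 'A'
  119  (range 97-122: lowercase, 119 - 97 = 22) → 'w'
= 'Aw'


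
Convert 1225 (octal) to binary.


Each octal digit → 3 binary bits:
  1 = 001
  2 = 010
  2 = 010
  5 = 101
Concatenate: 001 010 010 101
= 001010010101


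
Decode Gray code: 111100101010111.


Gray code: 111100101010111
MSB stays the same: 1
Each subsequent bit = prev_binary XOR current_gray:
  B[1] = 1 XOR 1 = 0
  B[2] = 0 XOR 1 = 1
  B[3] = 1 XOR 1 = 0
  B[4] = 0 XOR 0 = 0
  B[5] = 0 XOR 0 = 0
  B[6] = 0 XOR 1 = 1
  B[7] = 1 XOR 0 = 1
  B[8] = 1 XOR 1 = 0
  B[9] = 0 XOR 0 = 0
  B[10] = 0 XOR 1 = 1
  B[11] = 1 XOR 0 = 1
  B[12] = 1 XOR 1 = 0
  B[13] = 0 XOR 1 = 1
  B[14] = 1 XOR 1 = 0
= 101000110011010 (20890 decimal)


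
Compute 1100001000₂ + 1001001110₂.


Align and add column by column (LSB to MSB, carry propagating):
  01100001000
+ 01001001110
  -----------
  col 0: 0 + 0 + 0 (carry in) = 0 → bit 0, carry out 0
  col 1: 0 + 1 + 0 (carry in) = 1 → bit 1, carry out 0
  col 2: 0 + 1 + 0 (carry in) = 1 → bit 1, carry out 0
  col 3: 1 + 1 + 0 (carry in) = 2 → bit 0, carry out 1
  col 4: 0 + 0 + 1 (carry in) = 1 → bit 1, carry out 0
  col 5: 0 + 0 + 0 (carry in) = 0 → bit 0, carry out 0
  col 6: 0 + 1 + 0 (carry in) = 1 → bit 1, carry out 0
  col 7: 0 + 0 + 0 (carry in) = 0 → bit 0, carry out 0
  col 8: 1 + 0 + 0 (carry in) = 1 → bit 1, carry out 0
  col 9: 1 + 1 + 0 (carry in) = 2 → bit 0, carry out 1
  col 10: 0 + 0 + 1 (carry in) = 1 → bit 1, carry out 0
Reading bits MSB→LSB: 10101010110
Strip leading zeros: 10101010110
= 10101010110


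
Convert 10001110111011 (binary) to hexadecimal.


Group into 4-bit nibbles: 0010001110111011
  0010 = 2
  0011 = 3
  1011 = B
  1011 = B
= 0x23BB


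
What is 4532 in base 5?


Divide by 5 repeatedly:
4532 ÷ 5 = 906 remainder 2
906 ÷ 5 = 181 remainder 1
181 ÷ 5 = 36 remainder 1
36 ÷ 5 = 7 remainder 1
7 ÷ 5 = 1 remainder 2
1 ÷ 5 = 0 remainder 1
Reading remainders bottom-up:
= 121112


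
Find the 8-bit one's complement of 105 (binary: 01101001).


Original: 01101001
Invert all bits:
  bit 0: 0 → 1
  bit 1: 1 → 0
  bit 2: 1 → 0
  bit 3: 0 → 1
  bit 4: 1 → 0
  bit 5: 0 → 1
  bit 6: 0 → 1
  bit 7: 1 → 0
= 10010110


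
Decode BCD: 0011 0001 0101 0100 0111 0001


Each 4-bit group → digit:
  0011 → 3
  0001 → 1
  0101 → 5
  0100 → 4
  0111 → 7
  0001 → 1
= 315471


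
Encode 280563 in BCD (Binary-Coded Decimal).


Each digit → 4-bit binary:
  2 → 0010
  8 → 1000
  0 → 0000
  5 → 0101
  6 → 0110
  3 → 0011
= 0010 1000 0000 0101 0110 0011


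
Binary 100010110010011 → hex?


Group into 4-bit nibbles: 0100010110010011
  0100 = 4
  0101 = 5
  1001 = 9
  0011 = 3
= 0x4593


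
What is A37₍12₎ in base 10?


Positional values (base 12):
  7 × 12^0 = 7 × 1 = 7
  3 × 12^1 = 3 × 12 = 36
  A × 12^2 = 10 × 144 = 1440
Sum = 7 + 36 + 1440
= 1483


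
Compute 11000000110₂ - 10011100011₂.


Align and subtract column by column (LSB to MSB, borrowing when needed):
  11000000110
- 10011100011
  -----------
  col 0: (0 - 0 borrow-in) - 1 → borrow from next column: (0+2) - 1 = 1, borrow out 1
  col 1: (1 - 1 borrow-in) - 1 → borrow from next column: (0+2) - 1 = 1, borrow out 1
  col 2: (1 - 1 borrow-in) - 0 → 0 - 0 = 0, borrow out 0
  col 3: (0 - 0 borrow-in) - 0 → 0 - 0 = 0, borrow out 0
  col 4: (0 - 0 borrow-in) - 0 → 0 - 0 = 0, borrow out 0
  col 5: (0 - 0 borrow-in) - 1 → borrow from next column: (0+2) - 1 = 1, borrow out 1
  col 6: (0 - 1 borrow-in) - 1 → borrow from next column: (-1+2) - 1 = 0, borrow out 1
  col 7: (0 - 1 borrow-in) - 1 → borrow from next column: (-1+2) - 1 = 0, borrow out 1
  col 8: (0 - 1 borrow-in) - 0 → borrow from next column: (-1+2) - 0 = 1, borrow out 1
  col 9: (1 - 1 borrow-in) - 0 → 0 - 0 = 0, borrow out 0
  col 10: (1 - 0 borrow-in) - 1 → 1 - 1 = 0, borrow out 0
Reading bits MSB→LSB: 00100100011
Strip leading zeros: 100100011
= 100100011


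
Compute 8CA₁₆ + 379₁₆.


Align and add column by column (LSB to MSB, each column mod 16 with carry):
  08CA
+ 0379
  ----
  col 0: A(10) + 9(9) + 0 (carry in) = 19 → 3(3), carry out 1
  col 1: C(12) + 7(7) + 1 (carry in) = 20 → 4(4), carry out 1
  col 2: 8(8) + 3(3) + 1 (carry in) = 12 → C(12), carry out 0
  col 3: 0(0) + 0(0) + 0 (carry in) = 0 → 0(0), carry out 0
Reading digits MSB→LSB: 0C43
Strip leading zeros: C43
= 0xC43


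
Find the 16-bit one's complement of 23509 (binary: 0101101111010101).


Original: 0101101111010101
Invert all bits:
  bit 0: 0 → 1
  bit 1: 1 → 0
  bit 2: 0 → 1
  bit 3: 1 → 0
  bit 4: 1 → 0
  bit 5: 0 → 1
  bit 6: 1 → 0
  bit 7: 1 → 0
  bit 8: 1 → 0
  bit 9: 1 → 0
  bit 10: 0 → 1
  bit 11: 1 → 0
  bit 12: 0 → 1
  bit 13: 1 → 0
  bit 14: 0 → 1
  bit 15: 1 → 0
= 1010010000101010


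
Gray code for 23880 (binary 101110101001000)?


Binary: 101110101001000
Gray code: G = B XOR (B >> 1)
B >> 1 = 010111010100100
101110101001000 XOR 010111010100100:
  1 XOR 0 = 1
  0 XOR 1 = 1
  1 XOR 0 = 1
  1 XOR 1 = 0
  1 XOR 1 = 0
  0 XOR 1 = 1
  1 XOR 0 = 1
  0 XOR 1 = 1
  1 XOR 0 = 1
  0 XOR 1 = 1
  0 XOR 0 = 0
  1 XOR 0 = 1
  0 XOR 1 = 1
  0 XOR 0 = 0
  0 XOR 0 = 0
= 111001111101100


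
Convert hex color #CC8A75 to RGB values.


Hex: #CC8A75
R = CC₁₆ = 204
G = 8A₁₆ = 138
B = 75₁₆ = 117
= RGB(204, 138, 117)


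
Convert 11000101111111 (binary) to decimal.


Positional values:
Bit 0: 1 × 2^0 = 1
Bit 1: 1 × 2^1 = 2
Bit 2: 1 × 2^2 = 4
Bit 3: 1 × 2^3 = 8
Bit 4: 1 × 2^4 = 16
Bit 5: 1 × 2^5 = 32
Bit 6: 1 × 2^6 = 64
Bit 8: 1 × 2^8 = 256
Bit 12: 1 × 2^12 = 4096
Bit 13: 1 × 2^13 = 8192
Sum = 1 + 2 + 4 + 8 + 16 + 32 + 64 + 256 + 4096 + 8192
= 12671


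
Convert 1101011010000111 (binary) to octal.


Group into 3-bit groups: 001101011010000111
  001 = 1
  101 = 5
  011 = 3
  010 = 2
  000 = 0
  111 = 7
= 0o153207


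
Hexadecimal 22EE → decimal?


Positional values:
Position 0: E × 16^0 = 14 × 1 = 14
Position 1: E × 16^1 = 14 × 16 = 224
Position 2: 2 × 16^2 = 2 × 256 = 512
Position 3: 2 × 16^3 = 2 × 4096 = 8192
Sum = 14 + 224 + 512 + 8192
= 8942


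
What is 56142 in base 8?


Divide by 8 repeatedly:
56142 ÷ 8 = 7017 remainder 6
7017 ÷ 8 = 877 remainder 1
877 ÷ 8 = 109 remainder 5
109 ÷ 8 = 13 remainder 5
13 ÷ 8 = 1 remainder 5
1 ÷ 8 = 0 remainder 1
Reading remainders bottom-up:
= 0o155516


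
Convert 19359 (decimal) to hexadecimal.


Divide by 16 repeatedly:
19359 ÷ 16 = 1209 remainder 15 (F)
1209 ÷ 16 = 75 remainder 9 (9)
75 ÷ 16 = 4 remainder 11 (B)
4 ÷ 16 = 0 remainder 4 (4)
Reading remainders bottom-up:
= 0x4B9F


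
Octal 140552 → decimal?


Positional values:
Position 0: 2 × 8^0 = 2
Position 1: 5 × 8^1 = 40
Position 2: 5 × 8^2 = 320
Position 3: 0 × 8^3 = 0
Position 4: 4 × 8^4 = 16384
Position 5: 1 × 8^5 = 32768
Sum = 2 + 40 + 320 + 0 + 16384 + 32768
= 49514


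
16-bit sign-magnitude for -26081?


Sign bit: 1 (negative)
Magnitude: 26081 = 110010111100001
= 1110010111100001


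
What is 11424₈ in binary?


Each octal digit → 3 binary bits:
  1 = 001
  1 = 001
  4 = 100
  2 = 010
  4 = 100
Concatenate: 001 001 100 010 100
= 001001100010100


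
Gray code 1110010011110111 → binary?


Gray code: 1110010011110111
MSB stays the same: 1
Each subsequent bit = prev_binary XOR current_gray:
  B[1] = 1 XOR 1 = 0
  B[2] = 0 XOR 1 = 1
  B[3] = 1 XOR 0 = 1
  B[4] = 1 XOR 0 = 1
  B[5] = 1 XOR 1 = 0
  B[6] = 0 XOR 0 = 0
  B[7] = 0 XOR 0 = 0
  B[8] = 0 XOR 1 = 1
  B[9] = 1 XOR 1 = 0
  B[10] = 0 XOR 1 = 1
  B[11] = 1 XOR 1 = 0
  B[12] = 0 XOR 0 = 0
  B[13] = 0 XOR 1 = 1
  B[14] = 1 XOR 1 = 0
  B[15] = 0 XOR 1 = 1
= 1011100010100101 (47269 decimal)


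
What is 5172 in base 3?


Divide by 3 repeatedly:
5172 ÷ 3 = 1724 remainder 0
1724 ÷ 3 = 574 remainder 2
574 ÷ 3 = 191 remainder 1
191 ÷ 3 = 63 remainder 2
63 ÷ 3 = 21 remainder 0
21 ÷ 3 = 7 remainder 0
7 ÷ 3 = 2 remainder 1
2 ÷ 3 = 0 remainder 2
Reading remainders bottom-up:
= 21002120


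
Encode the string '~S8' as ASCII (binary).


String: '~S8'  (3 characters)
Per-character ASCII lookup:
  '~': special character: '~' = 126 → 1111110
  'S': uppercase starts at 65: 'S' = 65 + 18 = 83 → 1010011
  '8': digits start at 48: '8' = 48 + 8 = 56 → 111000
= 1111110 1010011 111000


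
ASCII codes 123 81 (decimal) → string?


Codes (decimal): 123 81
Per-code ASCII lookup:
  123  (special character) → '{'
  81  (range 65-90: uppercase, 81 - 65 = 16) → 'Q'
= '{Q'


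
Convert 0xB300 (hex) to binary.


Each hex digit → 4 binary bits:
  B = 1011
  3 = 0011
  0 = 0000
  0 = 0000
Concatenate: 1011 0011 0000 0000
= 1011001100000000


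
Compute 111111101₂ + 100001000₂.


Align and add column by column (LSB to MSB, carry propagating):
  0111111101
+ 0100001000
  ----------
  col 0: 1 + 0 + 0 (carry in) = 1 → bit 1, carry out 0
  col 1: 0 + 0 + 0 (carry in) = 0 → bit 0, carry out 0
  col 2: 1 + 0 + 0 (carry in) = 1 → bit 1, carry out 0
  col 3: 1 + 1 + 0 (carry in) = 2 → bit 0, carry out 1
  col 4: 1 + 0 + 1 (carry in) = 2 → bit 0, carry out 1
  col 5: 1 + 0 + 1 (carry in) = 2 → bit 0, carry out 1
  col 6: 1 + 0 + 1 (carry in) = 2 → bit 0, carry out 1
  col 7: 1 + 0 + 1 (carry in) = 2 → bit 0, carry out 1
  col 8: 1 + 1 + 1 (carry in) = 3 → bit 1, carry out 1
  col 9: 0 + 0 + 1 (carry in) = 1 → bit 1, carry out 0
Reading bits MSB→LSB: 1100000101
Strip leading zeros: 1100000101
= 1100000101


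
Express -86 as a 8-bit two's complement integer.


Original: 01010110
Step 1 - Invert all bits: 10101001
Step 2 - Add 1: 10101001 + 1
= 10101010 (represents -86)


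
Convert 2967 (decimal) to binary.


Divide by 2 repeatedly:
2967 ÷ 2 = 1483 remainder 1
1483 ÷ 2 = 741 remainder 1
741 ÷ 2 = 370 remainder 1
370 ÷ 2 = 185 remainder 0
185 ÷ 2 = 92 remainder 1
92 ÷ 2 = 46 remainder 0
46 ÷ 2 = 23 remainder 0
23 ÷ 2 = 11 remainder 1
11 ÷ 2 = 5 remainder 1
5 ÷ 2 = 2 remainder 1
2 ÷ 2 = 1 remainder 0
1 ÷ 2 = 0 remainder 1
Reading remainders bottom-up:
= 101110010111


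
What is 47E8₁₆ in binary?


Each hex digit → 4 binary bits:
  4 = 0100
  7 = 0111
  E = 1110
  8 = 1000
Concatenate: 0100 0111 1110 1000
= 0100011111101000


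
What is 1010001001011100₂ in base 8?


Group into 3-bit groups: 001010001001011100
  001 = 1
  010 = 2
  001 = 1
  001 = 1
  011 = 3
  100 = 4
= 0o121134


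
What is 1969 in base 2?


Divide by 2 repeatedly:
1969 ÷ 2 = 984 remainder 1
984 ÷ 2 = 492 remainder 0
492 ÷ 2 = 246 remainder 0
246 ÷ 2 = 123 remainder 0
123 ÷ 2 = 61 remainder 1
61 ÷ 2 = 30 remainder 1
30 ÷ 2 = 15 remainder 0
15 ÷ 2 = 7 remainder 1
7 ÷ 2 = 3 remainder 1
3 ÷ 2 = 1 remainder 1
1 ÷ 2 = 0 remainder 1
Reading remainders bottom-up:
= 11110110001


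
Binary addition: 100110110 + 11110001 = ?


Align and add column by column (LSB to MSB, carry propagating):
  0100110110
+ 0011110001
  ----------
  col 0: 0 + 1 + 0 (carry in) = 1 → bit 1, carry out 0
  col 1: 1 + 0 + 0 (carry in) = 1 → bit 1, carry out 0
  col 2: 1 + 0 + 0 (carry in) = 1 → bit 1, carry out 0
  col 3: 0 + 0 + 0 (carry in) = 0 → bit 0, carry out 0
  col 4: 1 + 1 + 0 (carry in) = 2 → bit 0, carry out 1
  col 5: 1 + 1 + 1 (carry in) = 3 → bit 1, carry out 1
  col 6: 0 + 1 + 1 (carry in) = 2 → bit 0, carry out 1
  col 7: 0 + 1 + 1 (carry in) = 2 → bit 0, carry out 1
  col 8: 1 + 0 + 1 (carry in) = 2 → bit 0, carry out 1
  col 9: 0 + 0 + 1 (carry in) = 1 → bit 1, carry out 0
Reading bits MSB→LSB: 1000100111
Strip leading zeros: 1000100111
= 1000100111


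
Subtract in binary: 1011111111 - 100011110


Align and subtract column by column (LSB to MSB, borrowing when needed):
  1011111111
- 0100011110
  ----------
  col 0: (1 - 0 borrow-in) - 0 → 1 - 0 = 1, borrow out 0
  col 1: (1 - 0 borrow-in) - 1 → 1 - 1 = 0, borrow out 0
  col 2: (1 - 0 borrow-in) - 1 → 1 - 1 = 0, borrow out 0
  col 3: (1 - 0 borrow-in) - 1 → 1 - 1 = 0, borrow out 0
  col 4: (1 - 0 borrow-in) - 1 → 1 - 1 = 0, borrow out 0
  col 5: (1 - 0 borrow-in) - 0 → 1 - 0 = 1, borrow out 0
  col 6: (1 - 0 borrow-in) - 0 → 1 - 0 = 1, borrow out 0
  col 7: (1 - 0 borrow-in) - 0 → 1 - 0 = 1, borrow out 0
  col 8: (0 - 0 borrow-in) - 1 → borrow from next column: (0+2) - 1 = 1, borrow out 1
  col 9: (1 - 1 borrow-in) - 0 → 0 - 0 = 0, borrow out 0
Reading bits MSB→LSB: 0111100001
Strip leading zeros: 111100001
= 111100001


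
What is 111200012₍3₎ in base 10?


Positional values (base 3):
  2 × 3^0 = 2 × 1 = 2
  1 × 3^1 = 1 × 3 = 3
  0 × 3^2 = 0 × 9 = 0
  0 × 3^3 = 0 × 27 = 0
  0 × 3^4 = 0 × 81 = 0
  2 × 3^5 = 2 × 243 = 486
  1 × 3^6 = 1 × 729 = 729
  1 × 3^7 = 1 × 2187 = 2187
  1 × 3^8 = 1 × 6561 = 6561
Sum = 2 + 3 + 0 + 0 + 0 + 486 + 729 + 2187 + 6561
= 9968


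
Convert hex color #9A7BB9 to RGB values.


Hex: #9A7BB9
R = 9A₁₆ = 154
G = 7B₁₆ = 123
B = B9₁₆ = 185
= RGB(154, 123, 185)


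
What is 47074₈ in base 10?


Positional values:
Position 0: 4 × 8^0 = 4
Position 1: 7 × 8^1 = 56
Position 2: 0 × 8^2 = 0
Position 3: 7 × 8^3 = 3584
Position 4: 4 × 8^4 = 16384
Sum = 4 + 56 + 0 + 3584 + 16384
= 20028


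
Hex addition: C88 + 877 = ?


Align and add column by column (LSB to MSB, each column mod 16 with carry):
  0C88
+ 0877
  ----
  col 0: 8(8) + 7(7) + 0 (carry in) = 15 → F(15), carry out 0
  col 1: 8(8) + 7(7) + 0 (carry in) = 15 → F(15), carry out 0
  col 2: C(12) + 8(8) + 0 (carry in) = 20 → 4(4), carry out 1
  col 3: 0(0) + 0(0) + 1 (carry in) = 1 → 1(1), carry out 0
Reading digits MSB→LSB: 14FF
Strip leading zeros: 14FF
= 0x14FF
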